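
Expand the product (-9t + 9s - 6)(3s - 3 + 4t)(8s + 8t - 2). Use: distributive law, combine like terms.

(-9t + 9s - 6)(3s - 3 + 4t)(8s + 8t - 2)
= (-27st + 27t - 36t^2 + 27s^2 - 27s + 36st - 18s + 18 - 24t)(8s + 8t - 2)    [distributive law]
= (9st + 3t - 36t^2 + 27s^2 - 45s + 18)(8s + 8t - 2)    [combine like terms]
= 72s^2t + 72st^2 - 18st + 24st + 24t^2 - 6t - 288st^2 - 288t^3 + 72t^2 + 216s^3 + 216s^2t - 54s^2 - 360s^2 - 360st + 90s + 144s + 144t - 36    [distributive law]
= 288s^2t - 216st^2 - 354st + 96t^2 + 138t - 288t^3 + 216s^3 - 414s^2 + 234s - 36    [combine like terms]

288s^2t - 216st^2 - 354st + 96t^2 + 138t - 288t^3 + 216s^3 - 414s^2 + 234s - 36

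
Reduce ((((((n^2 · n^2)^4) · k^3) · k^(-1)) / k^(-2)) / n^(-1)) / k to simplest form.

k^3n^17

((((((n^2 · n^2)^4) · k^3) · k^(-1)) / k^(-2)) / n^(-1)) / k
= (((((((n^2)^4) · ((n^2)^4)) · k^3) · k^(-1)) / k^(-2)) / n^(-1)) / k    [power of a product]
= (((((n^8 · ((n^2)^4)) · k^3) · k^(-1)) / k^(-2)) / n^(-1)) / k    [power of a power]
= (((((n^8 · n^8) · k^3) · k^(-1)) / k^(-2)) / n^(-1)) / k    [power of a power]
= ((((n^16 · k^3) · k^(-1)) / k^(-2)) / n^(-1)) / k    [product of powers]
= k^3n^17    [quotient of powers; product of powers]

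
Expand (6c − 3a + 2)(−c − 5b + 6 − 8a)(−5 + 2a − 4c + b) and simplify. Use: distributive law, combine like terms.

(6c − 3a + 2)(−c − 5b + 6 − 8a)(−5 + 2a − 4c + b)
= (−6c^2 − 30bc + 36c − 48ac + 3ac + 15ab − 18a + 24a^2 − 2c − 10b + 12 − 16a)(−5 + 2a − 4c + b)    [distributive law]
= (−6c^2 − 30bc + 34c − 45ac + 15ab − 34a + 24a^2 − 10b + 12)(−5 + 2a − 4c + b)    [combine like terms]
= 30c^2 − 12ac^2 + 24c^3 − 6bc^2 + 150bc − 60abc + 120bc^2 − 30b^2c − 170c + 68ac − 136c^2 + 34bc + 225ac − 90a^2c + 180ac^2 − 45abc − 75ab + 30a^2b − 60abc + 15ab^2 + 170a − 68a^2 + 136ac − 34ab − 120a^2 + 48a^3 − 96a^2c + 24a^2b + 50b − 20ab + 40bc − 10b^2 − 60 + 24a − 48c + 12b    [distributive law]
= −106c^2 + 168ac^2 + 24c^3 + 114bc^2 + 224bc − 165abc − 30b^2c − 218c + 429ac − 186a^2c − 129ab + 54a^2b + 15ab^2 + 194a − 188a^2 + 48a^3 + 62b − 10b^2 − 60    [combine like terms]

−106c^2 + 168ac^2 + 24c^3 + 114bc^2 + 224bc − 165abc − 30b^2c − 218c + 429ac − 186a^2c − 129ab + 54a^2b + 15ab^2 + 194a − 188a^2 + 48a^3 + 62b − 10b^2 − 60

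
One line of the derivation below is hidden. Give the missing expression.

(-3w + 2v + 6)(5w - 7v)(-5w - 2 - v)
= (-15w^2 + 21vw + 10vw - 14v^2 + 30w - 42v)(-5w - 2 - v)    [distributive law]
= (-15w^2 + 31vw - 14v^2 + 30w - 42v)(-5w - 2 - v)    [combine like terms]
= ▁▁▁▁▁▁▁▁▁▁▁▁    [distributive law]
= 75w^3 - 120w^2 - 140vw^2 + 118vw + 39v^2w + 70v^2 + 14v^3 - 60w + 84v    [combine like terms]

After distributive law, the bracketed line is:

75w^3 + 30w^2 + 15vw^2 - 155vw^2 - 62vw - 31v^2w + 70v^2w + 28v^2 + 14v^3 - 150w^2 - 60w - 30vw + 210vw + 84v + 42v^2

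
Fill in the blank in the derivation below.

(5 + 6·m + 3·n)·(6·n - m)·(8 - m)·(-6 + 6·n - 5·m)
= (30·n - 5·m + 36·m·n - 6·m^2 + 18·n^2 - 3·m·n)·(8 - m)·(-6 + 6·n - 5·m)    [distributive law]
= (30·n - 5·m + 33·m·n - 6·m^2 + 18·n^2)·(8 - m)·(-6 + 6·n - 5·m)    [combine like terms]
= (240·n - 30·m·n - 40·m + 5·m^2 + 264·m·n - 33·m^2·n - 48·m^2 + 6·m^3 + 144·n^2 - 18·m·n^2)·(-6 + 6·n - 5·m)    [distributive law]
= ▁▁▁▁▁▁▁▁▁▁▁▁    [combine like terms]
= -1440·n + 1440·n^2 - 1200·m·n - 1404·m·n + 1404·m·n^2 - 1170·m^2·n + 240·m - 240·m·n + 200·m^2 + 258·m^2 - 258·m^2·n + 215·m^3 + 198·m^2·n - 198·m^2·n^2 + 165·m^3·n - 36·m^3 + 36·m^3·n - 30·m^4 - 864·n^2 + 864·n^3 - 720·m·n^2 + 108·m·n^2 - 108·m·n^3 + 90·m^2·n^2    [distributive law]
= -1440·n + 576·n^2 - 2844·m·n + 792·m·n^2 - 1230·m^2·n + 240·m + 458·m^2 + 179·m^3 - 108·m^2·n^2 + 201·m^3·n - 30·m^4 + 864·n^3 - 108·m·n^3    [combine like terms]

Applying combine like terms to the line above:

(240·n + 234·m·n - 40·m - 43·m^2 - 33·m^2·n + 6·m^3 + 144·n^2 - 18·m·n^2)·(-6 + 6·n - 5·m)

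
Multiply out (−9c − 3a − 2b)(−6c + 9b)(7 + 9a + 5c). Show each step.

(−9c − 3a − 2b)(−6c + 9b)(7 + 9a + 5c)
= (54c² − 81bc + 18ac − 27ab + 12bc − 18b²)(7 + 9a + 5c)    [distributive law]
= (54c² − 69bc + 18ac − 27ab − 18b²)(7 + 9a + 5c)    [combine like terms]
= 378c² + 486ac² + 270c³ − 483bc − 621abc − 345bc² + 126ac + 162a²c + 90ac² − 189ab − 243a²b − 135abc − 126b² − 162ab² − 90b²c    [distributive law]
= 378c² + 576ac² + 270c³ − 483bc − 756abc − 345bc² + 126ac + 162a²c − 189ab − 243a²b − 126b² − 162ab² − 90b²c    [combine like terms]

378c² + 576ac² + 270c³ − 483bc − 756abc − 345bc² + 126ac + 162a²c − 189ab − 243a²b − 126b² − 162ab² − 90b²c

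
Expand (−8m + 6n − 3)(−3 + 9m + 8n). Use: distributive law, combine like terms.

(−8m + 6n − 3)(−3 + 9m + 8n)
= 24m − 72m² − 64mn − 18n + 54mn + 48n² + 9 − 27m − 24n    [distributive law]
= −3m − 72m² − 10mn − 42n + 48n² + 9    [combine like terms]

−3m − 72m² − 10mn − 42n + 48n² + 9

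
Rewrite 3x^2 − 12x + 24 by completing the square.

3x^2 − 12x + 24
= 3(x^2 − 4x) + 24    [factor out 3 from the x-terms]
= 3(x^2 − 4x + 4 − 4) + 24    [add and subtract 4 inside the bracket]
= 3(x − 2)^2 − 12 + 24    [perfect-square identity]
= 3(x − 2)^2 + 12    [combine constants]

3(x − 2)^2 + 12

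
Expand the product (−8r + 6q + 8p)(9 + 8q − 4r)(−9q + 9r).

(−8r + 6q + 8p)(9 + 8q − 4r)(−9q + 9r)
= (−72r − 64qr + 32r² + 54q + 48q² − 24qr + 72p + 64pq − 32pr)(−9q + 9r)    [distributive law]
= (−72r − 88qr + 32r² + 54q + 48q² + 72p + 64pq − 32pr)(−9q + 9r)    [combine like terms]
= 648qr − 648r² + 792q²r − 792qr² − 288qr² + 288r³ − 486q² + 486qr − 432q³ + 432q²r − 648pq + 648pr − 576pq² + 576pqr + 288pqr − 288pr²    [distributive law]
= 1134qr − 648r² + 1224q²r − 1080qr² + 288r³ − 486q² − 432q³ − 648pq + 648pr − 576pq² + 864pqr − 288pr²    [combine like terms]

1134qr − 648r² + 1224q²r − 1080qr² + 288r³ − 486q² − 432q³ − 648pq + 648pr − 576pq² + 864pqr − 288pr²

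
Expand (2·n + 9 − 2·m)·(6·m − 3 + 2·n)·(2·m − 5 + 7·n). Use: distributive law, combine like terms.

−68·m²·n + 404·m·n + 64·m·n² − 249·n + 64·n² + 28·n³ + 180·m² − 354·m + 135 − 24·m³

(2·n + 9 − 2·m)·(6·m − 3 + 2·n)·(2·m − 5 + 7·n)
= (12·m·n − 6·n + 4·n² + 54·m − 27 + 18·n − 12·m² + 6·m − 4·m·n)·(2·m − 5 + 7·n)    [distributive law]
= (8·m·n + 12·n + 4·n² + 60·m − 27 − 12·m²)·(2·m − 5 + 7·n)    [combine like terms]
= 16·m²·n − 40·m·n + 56·m·n² + 24·m·n − 60·n + 84·n² + 8·m·n² − 20·n² + 28·n³ + 120·m² − 300·m + 420·m·n − 54·m + 135 − 189·n − 24·m³ + 60·m² − 84·m²·n    [distributive law]
= −68·m²·n + 404·m·n + 64·m·n² − 249·n + 64·n² + 28·n³ + 180·m² − 354·m + 135 − 24·m³    [combine like terms]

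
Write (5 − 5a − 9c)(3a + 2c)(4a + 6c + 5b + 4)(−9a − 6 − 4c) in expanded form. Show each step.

1590a^2c − 492ac + 1944ac^2 − 225a^2b − 450ab + 360abc − 540a^2 − 360a − 88c^2 + 696c^3 − 300bc + 340bc^2 − 240c + 540a^4 + 360a^3 + 2382a^3c + 3598a^2c^2 + 675a^3b + 1965a^2bc + 2148ac^3 + 1550abc^2 + 432c^4 + 360bc^3

(5 − 5a − 9c)(3a + 2c)(4a + 6c + 5b + 4)(−9a − 6 − 4c)
= (15a + 10c − 15a^2 − 10ac − 27ac − 18c^2)(4a + 6c + 5b + 4)(−9a − 6 − 4c)    [distributive law]
= (15a + 10c − 15a^2 − 37ac − 18c^2)(4a + 6c + 5b + 4)(−9a − 6 − 4c)    [combine like terms]
= (60a^2 + 90ac + 75ab + 60a + 40ac + 60c^2 + 50bc + 40c − 60a^3 − 90a^2c − 75a^2b − 60a^2 − 148a^2c − 222ac^2 − 185abc − 148ac − 72ac^2 − 108c^3 − 90bc^2 − 72c^2)(−9a − 6 − 4c)    [distributive law]
= (−18ac + 75ab + 60a − 12c^2 + 50bc + 40c − 60a^3 − 238a^2c − 75a^2b − 294ac^2 − 185abc − 108c^3 − 90bc^2)(−9a − 6 − 4c)    [combine like terms]
= 162a^2c + 108ac + 72ac^2 − 675a^2b − 450ab − 300abc − 540a^2 − 360a − 240ac + 108ac^2 + 72c^2 + 48c^3 − 450abc − 300bc − 200bc^2 − 360ac − 240c − 160c^2 + 540a^4 + 360a^3 + 240a^3c + 2142a^3c + 1428a^2c + 952a^2c^2 + 675a^3b + 450a^2b + 300a^2bc + 2646a^2c^2 + 1764ac^2 + 1176ac^3 + 1665a^2bc + 1110abc + 740abc^2 + 972ac^3 + 648c^3 + 432c^4 + 810abc^2 + 540bc^2 + 360bc^3    [distributive law]
= 1590a^2c − 492ac + 1944ac^2 − 225a^2b − 450ab + 360abc − 540a^2 − 360a − 88c^2 + 696c^3 − 300bc + 340bc^2 − 240c + 540a^4 + 360a^3 + 2382a^3c + 3598a^2c^2 + 675a^3b + 1965a^2bc + 2148ac^3 + 1550abc^2 + 432c^4 + 360bc^3    [combine like terms]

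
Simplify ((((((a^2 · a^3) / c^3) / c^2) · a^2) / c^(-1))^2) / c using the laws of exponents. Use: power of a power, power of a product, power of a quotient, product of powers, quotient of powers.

((((((a^2 · a^3) / c^3) / c^2) · a^2) / c^(-1))^2) / c
= ((((((a^2 · a^3) / c^3) / c^2) · a^2)^2) / ((c^(-1))^2)) / c    [power of a quotient]
= ((((((a^2 · a^3) / c^3) / c^2)^2) · ((a^2)^2)) / ((c^(-1))^2)) / c    [power of a product]
= ((((((a^2 · a^3) / c^3)^2) / ((c^2)^2)) · ((a^2)^2)) / ((c^(-1))^2)) / c    [power of a quotient]
= ((((((a^2 · a^3)^2) / ((c^3)^2)) / ((c^2)^2)) · ((a^2)^2)) / ((c^(-1))^2)) / c    [power of a quotient]
= (((((((a^2)^2) · ((a^3)^2)) / ((c^3)^2)) / ((c^2)^2)) · ((a^2)^2)) / ((c^(-1))^2)) / c    [power of a product]
= (((((a^4 · ((a^3)^2)) / ((c^3)^2)) / ((c^2)^2)) · ((a^2)^2)) / ((c^(-1))^2)) / c    [power of a power]
= (((((a^4 · a^6) / ((c^3)^2)) / ((c^2)^2)) · ((a^2)^2)) / ((c^(-1))^2)) / c    [power of a power]
= ((((a^10 / ((c^3)^2)) / ((c^2)^2)) · ((a^2)^2)) / ((c^(-1))^2)) / c    [product of powers]
= ((((a^10 / c^6) / ((c^2)^2)) · ((a^2)^2)) / ((c^(-1))^2)) / c    [power of a power]
= ((((a^10 / c^6) / c^4) · ((a^2)^2)) / ((c^(-1))^2)) / c    [power of a power]
= ((((a^10 / c^6) / c^4) · a^4) / ((c^(-1))^2)) / c    [power of a power]
= ((((a^10 / c^6) / c^4) · a^4) / c^(-2)) / c    [power of a power]
= a^14·c^(-9)    [quotient of powers; product of powers]

a^14·c^(-9)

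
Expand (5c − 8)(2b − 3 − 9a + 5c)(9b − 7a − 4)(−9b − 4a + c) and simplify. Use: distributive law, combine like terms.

−810b^3c + 3915ab^2c − 1935b^2c^2 − 935a^2bc + 200abc^2 + 4671b^2c − 2185abc + 365bc^2 − 2764a^2c + 965ac^2 − 1700bc − 1336ac + 220c^2 − 1260a^3c + 1015a^2c^2 + 225bc^3 − 175ac^3 − 100c^3 + 1296b^3 − 6264ab^2 + 1496a^2b − 2520b^2 + 2984ab + 1824a^2 + 864b + 384a − 96c + 2016a^3

(5c − 8)(2b − 3 − 9a + 5c)(9b − 7a − 4)(−9b − 4a + c)
= (10bc − 15c − 45ac + 25c^2 − 16b + 24 + 72a − 40c)(9b − 7a − 4)(−9b − 4a + c)    [distributive law]
= (10bc − 55c − 45ac + 25c^2 − 16b + 24 + 72a)(9b − 7a − 4)(−9b − 4a + c)    [combine like terms]
= (90b^2c − 70abc − 40bc − 495bc + 385ac + 220c − 405abc + 315a^2c + 180ac + 225bc^2 − 175ac^2 − 100c^2 − 144b^2 + 112ab + 64b + 216b − 168a − 96 + 648ab − 504a^2 − 288a)(−9b − 4a + c)    [distributive law]
= (90b^2c − 475abc − 535bc + 565ac + 220c + 315a^2c + 225bc^2 − 175ac^2 − 100c^2 − 144b^2 + 760ab + 280b − 456a − 96 − 504a^2)(−9b − 4a + c)    [combine like terms]
= −810b^3c − 360ab^2c + 90b^2c^2 + 4275ab^2c + 1900a^2bc − 475abc^2 + 4815b^2c + 2140abc − 535bc^2 − 5085abc − 2260a^2c + 565ac^2 − 1980bc − 880ac + 220c^2 − 2835a^2bc − 1260a^3c + 315a^2c^2 − 2025b^2c^2 − 900abc^2 + 225bc^3 + 1575abc^2 + 700a^2c^2 − 175ac^3 + 900bc^2 + 400ac^2 − 100c^3 + 1296b^3 + 576ab^2 − 144b^2c − 6840ab^2 − 3040a^2b + 760abc − 2520b^2 − 1120ab + 280bc + 4104ab + 1824a^2 − 456ac + 864b + 384a − 96c + 4536a^2b + 2016a^3 − 504a^2c    [distributive law]
= −810b^3c + 3915ab^2c − 1935b^2c^2 − 935a^2bc + 200abc^2 + 4671b^2c − 2185abc + 365bc^2 − 2764a^2c + 965ac^2 − 1700bc − 1336ac + 220c^2 − 1260a^3c + 1015a^2c^2 + 225bc^3 − 175ac^3 − 100c^3 + 1296b^3 − 6264ab^2 + 1496a^2b − 2520b^2 + 2984ab + 1824a^2 + 864b + 384a − 96c + 2016a^3    [combine like terms]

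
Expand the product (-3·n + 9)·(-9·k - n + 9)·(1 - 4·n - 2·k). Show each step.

423·k·n - 114·k·n^2 - 54·k^2·n + 147·n^2 - 12·n^3 - 360·n - 243·k + 162·k^2 + 81

(-3·n + 9)·(-9·k - n + 9)·(1 - 4·n - 2·k)
= (27·k·n + 3·n^2 - 27·n - 81·k - 9·n + 81)·(1 - 4·n - 2·k)    [distributive law]
= (27·k·n + 3·n^2 - 36·n - 81·k + 81)·(1 - 4·n - 2·k)    [combine like terms]
= 27·k·n - 108·k·n^2 - 54·k^2·n + 3·n^2 - 12·n^3 - 6·k·n^2 - 36·n + 144·n^2 + 72·k·n - 81·k + 324·k·n + 162·k^2 + 81 - 324·n - 162·k    [distributive law]
= 423·k·n - 114·k·n^2 - 54·k^2·n + 147·n^2 - 12·n^3 - 360·n - 243·k + 162·k^2 + 81    [combine like terms]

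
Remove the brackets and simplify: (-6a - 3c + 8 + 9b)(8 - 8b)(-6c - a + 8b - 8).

(-6a - 3c + 8 + 9b)(8 - 8b)(-6c - a + 8b - 8)
= (-48a + 48ab - 24c + 24bc + 64 - 64b + 72b - 72b²)(-6c - a + 8b - 8)    [distributive law]
= (-48a + 48ab - 24c + 24bc + 64 + 8b - 72b²)(-6c - a + 8b - 8)    [combine like terms]
= 288ac + 48a² - 384ab + 384a - 288abc - 48a²b + 384ab² - 384ab + 144c² + 24ac - 192bc + 192c - 144bc² - 24abc + 192b²c - 192bc - 384c - 64a + 512b - 512 - 48bc - 8ab + 64b² - 64b + 432b²c + 72ab² - 576b³ + 576b²    [distributive law]
= 312ac + 48a² - 776ab + 320a - 312abc - 48a²b + 456ab² + 144c² - 432bc - 192c - 144bc² + 624b²c + 448b - 512 + 640b² - 576b³    [combine like terms]

312ac + 48a² - 776ab + 320a - 312abc - 48a²b + 456ab² + 144c² - 432bc - 192c - 144bc² + 624b²c + 448b - 512 + 640b² - 576b³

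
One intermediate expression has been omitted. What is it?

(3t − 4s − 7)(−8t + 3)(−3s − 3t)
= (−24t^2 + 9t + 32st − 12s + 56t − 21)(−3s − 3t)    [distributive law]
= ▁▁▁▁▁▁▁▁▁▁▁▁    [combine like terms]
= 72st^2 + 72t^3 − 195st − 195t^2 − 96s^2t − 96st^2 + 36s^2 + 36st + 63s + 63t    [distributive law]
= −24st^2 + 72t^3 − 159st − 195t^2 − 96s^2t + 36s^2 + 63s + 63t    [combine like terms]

After combine like terms, the bracketed line is:

(−24t^2 + 65t + 32st − 12s − 21)(−3s − 3t)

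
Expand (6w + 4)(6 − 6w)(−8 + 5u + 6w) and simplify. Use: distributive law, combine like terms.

48w + 60uw + 360w^2 − 180uw^2 − 216w^3 − 192 + 120u

(6w + 4)(6 − 6w)(−8 + 5u + 6w)
= (36w − 36w^2 + 24 − 24w)(−8 + 5u + 6w)    [distributive law]
= (12w − 36w^2 + 24)(−8 + 5u + 6w)    [combine like terms]
= −96w + 60uw + 72w^2 + 288w^2 − 180uw^2 − 216w^3 − 192 + 120u + 144w    [distributive law]
= 48w + 60uw + 360w^2 − 180uw^2 − 216w^3 − 192 + 120u    [combine like terms]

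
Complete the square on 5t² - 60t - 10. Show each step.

5(t - 6)² - 190

5t² - 60t - 10
= 5(t² - 12t) - 10    [factor out 5 from the t-terms]
= 5(t² - 12t + 36 - 36) - 10    [add and subtract 36 inside the bracket]
= 5(t - 6)² - 180 - 10    [perfect-square identity]
= 5(t - 6)² - 190    [combine constants]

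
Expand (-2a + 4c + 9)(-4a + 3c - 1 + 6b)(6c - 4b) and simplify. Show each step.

(-2a + 4c + 9)(-4a + 3c - 1 + 6b)(6c - 4b)
= (8a^2 - 6ac + 2a - 12ab - 16ac + 12c^2 - 4c + 24bc - 36a + 27c - 9 + 54b)(6c - 4b)    [distributive law]
= (8a^2 - 22ac - 34a - 12ab + 12c^2 + 23c + 24bc - 9 + 54b)(6c - 4b)    [combine like terms]
= 48a^2c - 32a^2b - 132ac^2 + 88abc - 204ac + 136ab - 72abc + 48ab^2 + 72c^3 - 48bc^2 + 138c^2 - 92bc + 144bc^2 - 96b^2c - 54c + 36b + 324bc - 216b^2    [distributive law]
= 48a^2c - 32a^2b - 132ac^2 + 16abc - 204ac + 136ab + 48ab^2 + 72c^3 + 96bc^2 + 138c^2 + 232bc - 96b^2c - 54c + 36b - 216b^2    [combine like terms]

48a^2c - 32a^2b - 132ac^2 + 16abc - 204ac + 136ab + 48ab^2 + 72c^3 + 96bc^2 + 138c^2 + 232bc - 96b^2c - 54c + 36b - 216b^2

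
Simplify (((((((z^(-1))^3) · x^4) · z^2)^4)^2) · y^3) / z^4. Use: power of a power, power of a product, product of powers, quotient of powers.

(((((((z^(-1))^3) · x^4) · z^2)^4)^2) · y^3) / z^4
= ((((((z^(-1))^3) · x^4) · z^2)^8) · y^3) / z^4    [power of a power]
= ((((((z^(-1))^3) · x^4)^8) · ((z^2)^8)) · y^3) / z^4    [power of a product]
= ((((((z^(-1))^3)^8) · ((x^4)^8)) · ((z^2)^8)) · y^3) / z^4    [power of a product]
= (((((z^(-1))^24) · ((x^4)^8)) · ((z^2)^8)) · y^3) / z^4    [power of a power]
= (((z^(-24) · ((x^4)^8)) · ((z^2)^8)) · y^3) / z^4    [power of a power]
= (((z^(-24) · x^32) · ((z^2)^8)) · y^3) / z^4    [power of a power]
= (((z^(-24) · x^32) · z^16) · y^3) / z^4    [power of a power]
= x^32y^3z^(-12)    [quotient of powers; product of powers]

x^32y^3z^(-12)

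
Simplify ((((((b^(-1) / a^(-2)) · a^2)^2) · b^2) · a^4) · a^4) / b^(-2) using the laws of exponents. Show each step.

a^16·b^2

((((((b^(-1) / a^(-2)) · a^2)^2) · b^2) · a^4) · a^4) / b^(-2)
= ((((((b^(-1) / a^(-2))^2) · ((a^2)^2)) · b^2) · a^4) · a^4) / b^(-2)    [power of a product]
= (((((((b^(-1))^2) / ((a^(-2))^2)) · ((a^2)^2)) · b^2) · a^4) · a^4) / b^(-2)    [power of a quotient]
= (((((b^(-2) / ((a^(-2))^2)) · ((a^2)^2)) · b^2) · a^4) · a^4) / b^(-2)    [power of a power]
= (((((b^(-2) / a^(-4)) · ((a^2)^2)) · b^2) · a^4) · a^4) / b^(-2)    [power of a power]
= (((((b^(-2) / a^(-4)) · a^4) · b^2) · a^4) · a^4) / b^(-2)    [power of a power]
= a^16·b^2    [quotient of powers; product of powers]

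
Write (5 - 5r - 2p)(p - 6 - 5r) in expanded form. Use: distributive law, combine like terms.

17p - 30 + 5r + 5pr + 25r^2 - 2p^2

(5 - 5r - 2p)(p - 6 - 5r)
= 5p - 30 - 25r - 5pr + 30r + 25r^2 - 2p^2 + 12p + 10pr    [distributive law]
= 17p - 30 + 5r + 5pr + 25r^2 - 2p^2    [combine like terms]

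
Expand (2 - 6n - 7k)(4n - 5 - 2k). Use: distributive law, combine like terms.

38n - 10 + 31k - 24n^2 - 16kn + 14k^2

(2 - 6n - 7k)(4n - 5 - 2k)
= 8n - 10 - 4k - 24n^2 + 30n + 12kn - 28kn + 35k + 14k^2    [distributive law]
= 38n - 10 + 31k - 24n^2 - 16kn + 14k^2    [combine like terms]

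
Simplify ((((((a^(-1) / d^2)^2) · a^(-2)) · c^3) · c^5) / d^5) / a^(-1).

a^(-3)c^8d^(-9)

((((((a^(-1) / d^2)^2) · a^(-2)) · c^3) · c^5) / d^5) / a^(-1)
= (((((((a^(-1))^2) / ((d^2)^2)) · a^(-2)) · c^3) · c^5) / d^5) / a^(-1)    [power of a quotient]
= (((((a^(-2) / ((d^2)^2)) · a^(-2)) · c^3) · c^5) / d^5) / a^(-1)    [power of a power]
= (((((a^(-2) / d^4) · a^(-2)) · c^3) · c^5) / d^5) / a^(-1)    [power of a power]
= a^(-3)c^8d^(-9)    [quotient of powers; product of powers]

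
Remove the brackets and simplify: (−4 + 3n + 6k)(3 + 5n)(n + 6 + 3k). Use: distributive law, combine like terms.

(−4 + 3n + 6k)(3 + 5n)(n + 6 + 3k)
= (−12 − 20n + 9n + 15n² + 18k + 30kn)(n + 6 + 3k)    [distributive law]
= (−12 − 11n + 15n² + 18k + 30kn)(n + 6 + 3k)    [combine like terms]
= −12n − 72 − 36k − 11n² − 66n − 33kn + 15n³ + 90n² + 45kn² + 18kn + 108k + 54k² + 30kn² + 180kn + 90k²n    [distributive law]
= −78n − 72 + 72k + 79n² + 165kn + 15n³ + 75kn² + 54k² + 90k²n    [combine like terms]

−78n − 72 + 72k + 79n² + 165kn + 15n³ + 75kn² + 54k² + 90k²n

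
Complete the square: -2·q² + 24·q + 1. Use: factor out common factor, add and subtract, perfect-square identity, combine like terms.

-2·q² + 24·q + 1
= -2(q² - 12·q) + 1    [factor out -2 from the q-terms]
= -2(q² - 12·q + 36 - 36) + 1    [add and subtract 36 inside the bracket]
= -2(q - 6)² + 72 + 1    [perfect-square identity]
= -2(q - 6)² + 73    [combine constants]

-2(q - 6)² + 73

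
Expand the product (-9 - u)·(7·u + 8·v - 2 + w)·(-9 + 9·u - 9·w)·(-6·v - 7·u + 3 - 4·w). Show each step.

(-9 - u)·(7·u + 8·v - 2 + w)·(-9 + 9·u - 9·w)·(-6·v - 7·u + 3 - 4·w)
= (-63·u - 72·v + 18 - 9·w - 7·u^2 - 8·u·v + 2·u - u·w)·(-9 + 9·u - 9·w)·(-6·v - 7·u + 3 - 4·w)    [distributive law]
= (-61·u - 72·v + 18 - 9·w - 7·u^2 - 8·u·v - u·w)·(-9 + 9·u - 9·w)·(-6·v - 7·u + 3 - 4·w)    [combine like terms]
= (549·u - 549·u^2 + 549·u·w + 648·v - 648·u·v + 648·v·w - 162 + 162·u - 162·w + 81·w - 81·u·w + 81·w^2 + 63·u^2 - 63·u^3 + 63·u^2·w + 72·u·v - 72·u^2·v + 72·u·v·w + 9·u·w - 9·u^2·w + 9·u·w^2)·(-6·v - 7·u + 3 - 4·w)    [distributive law]
= (711·u - 486·u^2 + 477·u·w + 648·v - 576·u·v + 648·v·w - 162 - 81·w + 81·w^2 - 63·u^3 + 54·u^2·w - 72·u^2·v + 72·u·v·w + 9·u·w^2)·(-6·v - 7·u + 3 - 4·w)    [combine like terms]
= -4266·u·v - 4977·u^2 + 2133·u - 2844·u·w + 2916·u^2·v + 3402·u^3 - 1458·u^2 + 1944·u^2·w - 2862·u·v·w - 3339·u^2·w + 1431·u·w - 1908·u·w^2 - 3888·v^2 - 4536·u·v + 1944·v - 2592·v·w + 3456·u·v^2 + 4032·u^2·v - 1728·u·v + 2304·u·v·w - 3888·v^2·w - 4536·u·v·w + 1944·v·w - 2592·v·w^2 + 972·v + 1134·u - 486 + 648·w + 486·v·w + 567·u·w - 243·w + 324·w^2 - 486·v·w^2 - 567·u·w^2 + 243·w^2 - 324·w^3 + 378·u^3·v + 441·u^4 - 189·u^3 + 252·u^3·w - 324·u^2·v·w - 378·u^3·w + 162·u^2·w - 216·u^2·w^2 + 432·u^2·v^2 + 504·u^3·v - 216·u^2·v + 288·u^2·v·w - 432·u·v^2·w - 504·u^2·v·w + 216·u·v·w - 288·u·v·w^2 - 54·u·v·w^2 - 63·u^2·w^2 + 27·u·w^2 - 36·u·w^3    [distributive law]
= -10530·u·v - 6435·u^2 + 3267·u - 846·u·w + 6732·u^2·v + 3213·u^3 - 1233·u^2·w - 4878·u·v·w - 2448·u·w^2 - 3888·v^2 + 2916·v - 162·v·w + 3456·u·v^2 - 3888·v^2·w - 3078·v·w^2 - 486 + 405·w + 567·w^2 - 324·w^3 + 882·u^3·v + 441·u^4 - 126·u^3·w - 540·u^2·v·w - 279·u^2·w^2 + 432·u^2·v^2 - 432·u·v^2·w - 342·u·v·w^2 - 36·u·w^3    [combine like terms]

-10530·u·v - 6435·u^2 + 3267·u - 846·u·w + 6732·u^2·v + 3213·u^3 - 1233·u^2·w - 4878·u·v·w - 2448·u·w^2 - 3888·v^2 + 2916·v - 162·v·w + 3456·u·v^2 - 3888·v^2·w - 3078·v·w^2 - 486 + 405·w + 567·w^2 - 324·w^3 + 882·u^3·v + 441·u^4 - 126·u^3·w - 540·u^2·v·w - 279·u^2·w^2 + 432·u^2·v^2 - 432·u·v^2·w - 342·u·v·w^2 - 36·u·w^3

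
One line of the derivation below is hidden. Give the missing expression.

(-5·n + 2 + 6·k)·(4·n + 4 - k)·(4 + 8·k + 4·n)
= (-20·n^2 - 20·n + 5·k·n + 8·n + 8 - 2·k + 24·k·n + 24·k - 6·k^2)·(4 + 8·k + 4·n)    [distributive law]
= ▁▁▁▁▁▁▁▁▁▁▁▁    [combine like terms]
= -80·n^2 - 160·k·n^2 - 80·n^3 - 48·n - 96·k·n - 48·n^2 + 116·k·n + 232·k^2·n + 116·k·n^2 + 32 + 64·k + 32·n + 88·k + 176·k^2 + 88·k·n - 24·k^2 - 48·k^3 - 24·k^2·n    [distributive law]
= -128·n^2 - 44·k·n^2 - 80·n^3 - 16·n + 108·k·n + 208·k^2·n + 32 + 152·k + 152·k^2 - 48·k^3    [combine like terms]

After combine like terms, the bracketed line is:

(-20·n^2 - 12·n + 29·k·n + 8 + 22·k - 6·k^2)·(4 + 8·k + 4·n)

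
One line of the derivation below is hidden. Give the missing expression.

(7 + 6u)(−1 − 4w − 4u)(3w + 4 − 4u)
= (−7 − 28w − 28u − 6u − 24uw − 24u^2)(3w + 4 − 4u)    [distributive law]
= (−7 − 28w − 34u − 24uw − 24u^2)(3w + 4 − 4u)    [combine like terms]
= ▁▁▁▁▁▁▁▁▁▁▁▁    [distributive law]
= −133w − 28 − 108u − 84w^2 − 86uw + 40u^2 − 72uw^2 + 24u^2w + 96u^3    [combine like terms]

After distributive law, the bracketed line is:

−21w − 28 + 28u − 84w^2 − 112w + 112uw − 102uw − 136u + 136u^2 − 72uw^2 − 96uw + 96u^2w − 72u^2w − 96u^2 + 96u^3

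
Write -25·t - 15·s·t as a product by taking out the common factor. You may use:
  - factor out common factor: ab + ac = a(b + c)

5·t(-5 - 3·s)

-25·t - 15·s·t
= 5(-5·t - 3·s·t)    [factor out 5]
= 5·t(-5 - 3·s)    [factor out t]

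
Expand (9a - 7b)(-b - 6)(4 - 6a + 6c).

-288ab + 54a^2b - 54abc - 216a + 324a^2 - 324ac + 28b^2 - 42ab^2 + 42b^2c + 168b + 252bc

(9a - 7b)(-b - 6)(4 - 6a + 6c)
= (-9ab - 54a + 7b^2 + 42b)(4 - 6a + 6c)    [distributive law]
= -36ab + 54a^2b - 54abc - 216a + 324a^2 - 324ac + 28b^2 - 42ab^2 + 42b^2c + 168b - 252ab + 252bc    [distributive law]
= -288ab + 54a^2b - 54abc - 216a + 324a^2 - 324ac + 28b^2 - 42ab^2 + 42b^2c + 168b + 252bc    [combine like terms]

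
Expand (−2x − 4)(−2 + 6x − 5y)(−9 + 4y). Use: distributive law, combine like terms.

(−2x − 4)(−2 + 6x − 5y)(−9 + 4y)
= (4x − 12x^2 + 10xy + 8 − 24x + 20y)(−9 + 4y)    [distributive law]
= (−20x − 12x^2 + 10xy + 8 + 20y)(−9 + 4y)    [combine like terms]
= 180x − 80xy + 108x^2 − 48x^2y − 90xy + 40xy^2 − 72 + 32y − 180y + 80y^2    [distributive law]
= 180x − 170xy + 108x^2 − 48x^2y + 40xy^2 − 72 − 148y + 80y^2    [combine like terms]

180x − 170xy + 108x^2 − 48x^2y + 40xy^2 − 72 − 148y + 80y^2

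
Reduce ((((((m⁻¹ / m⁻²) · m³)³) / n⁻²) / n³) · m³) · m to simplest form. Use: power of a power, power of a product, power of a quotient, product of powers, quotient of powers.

m¹⁶n⁻¹

((((((m⁻¹ / m⁻²) · m³)³) / n⁻²) / n³) · m³) · m
= ((((((m⁻¹ / m⁻²)³) · ((m³)³)) / n⁻²) / n³) · m³) · m    [power of a product]
= (((((((m⁻¹)³) / ((m⁻²)³)) · ((m³)³)) / n⁻²) / n³) · m³) · m    [power of a quotient]
= (((((m⁻³ / ((m⁻²)³)) · ((m³)³)) / n⁻²) / n³) · m³) · m    [power of a power]
= (((((m⁻³ / m⁻⁶) · ((m³)³)) / n⁻²) / n³) · m³) · m    [power of a power]
= ((((m³ · ((m³)³)) / n⁻²) / n³) · m³) · m    [quotient of powers]
= ((((m³ · m⁹) / n⁻²) / n³) · m³) · m    [power of a power]
= (((m¹² / n⁻²) / n³) · m³) · m    [product of powers]
= m¹⁶n⁻¹    [quotient of powers; product of powers]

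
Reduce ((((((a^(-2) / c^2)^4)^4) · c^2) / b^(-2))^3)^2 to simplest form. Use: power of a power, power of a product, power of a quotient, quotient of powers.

((((((a^(-2) / c^2)^4)^4) · c^2) / b^(-2))^3)^2
= (((((a^(-2) / c^2)^4)^4) · c^2) / b^(-2))^6    [power of a power]
= (((((a^(-2) / c^2)^4)^4) · c^2)^6) / ((b^(-2))^6)    [power of a quotient]
= (((((a^(-2) / c^2)^4)^4)^6) · ((c^2)^6)) / ((b^(-2))^6)    [power of a product]
= ((((a^(-2) / c^2)^4)^24) · ((c^2)^6)) / ((b^(-2))^6)    [power of a power]
= (((a^(-2) / c^2)^96) · ((c^2)^6)) / ((b^(-2))^6)    [power of a power]
= ((((a^(-2))^96) / ((c^2)^96)) · ((c^2)^6)) / ((b^(-2))^6)    [power of a quotient]
= ((a^(-192) / ((c^2)^96)) · ((c^2)^6)) / ((b^(-2))^6)    [power of a power]
= ((a^(-192) / c^192) · ((c^2)^6)) / ((b^(-2))^6)    [power of a power]
= ((a^(-192) / c^192) · c^12) / ((b^(-2))^6)    [power of a power]
= ((a^(-192) / c^192) · c^12) / b^(-12)    [power of a power]
= a^(-192)b^12c^(-180)    [quotient of powers]

a^(-192)b^12c^(-180)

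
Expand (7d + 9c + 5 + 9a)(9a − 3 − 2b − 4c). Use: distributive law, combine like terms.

(7d + 9c + 5 + 9a)(9a − 3 − 2b − 4c)
= 63ad − 21d − 14bd − 28cd + 81ac − 27c − 18bc − 36c^2 + 45a − 15 − 10b − 20c + 81a^2 − 27a − 18ab − 36ac    [distributive law]
= 63ad − 21d − 14bd − 28cd + 45ac − 47c − 18bc − 36c^2 + 18a − 15 − 10b + 81a^2 − 18ab    [combine like terms]

63ad − 21d − 14bd − 28cd + 45ac − 47c − 18bc − 36c^2 + 18a − 15 − 10b + 81a^2 − 18ab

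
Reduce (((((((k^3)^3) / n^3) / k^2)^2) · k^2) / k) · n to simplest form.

(((((((k^3)^3) / n^3) / k^2)^2) · k^2) / k) · n
= (((((((k^3)^3) / n^3)^2) / ((k^2)^2)) · k^2) / k) · n    [power of a quotient]
= (((((((k^3)^3)^2) / ((n^3)^2)) / ((k^2)^2)) · k^2) / k) · n    [power of a quotient]
= ((((((k^3)^6) / ((n^3)^2)) / ((k^2)^2)) · k^2) / k) · n    [power of a power]
= ((((k^18 / ((n^3)^2)) / ((k^2)^2)) · k^2) / k) · n    [power of a power]
= ((((k^18 / n^6) / ((k^2)^2)) · k^2) / k) · n    [power of a power]
= ((((k^18 / n^6) / k^4) · k^2) / k) · n    [power of a power]
= k^15n^(-5)    [quotient of powers; product of powers]

k^15n^(-5)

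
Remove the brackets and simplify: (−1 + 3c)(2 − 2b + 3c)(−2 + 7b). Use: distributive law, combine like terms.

4 − 18b + 14b^2 − 6c + 33bc − 42b^2c − 18c^2 + 63bc^2

(−1 + 3c)(2 − 2b + 3c)(−2 + 7b)
= (−2 + 2b − 3c + 6c − 6bc + 9c^2)(−2 + 7b)    [distributive law]
= (−2 + 2b + 3c − 6bc + 9c^2)(−2 + 7b)    [combine like terms]
= 4 − 14b − 4b + 14b^2 − 6c + 21bc + 12bc − 42b^2c − 18c^2 + 63bc^2    [distributive law]
= 4 − 18b + 14b^2 − 6c + 33bc − 42b^2c − 18c^2 + 63bc^2    [combine like terms]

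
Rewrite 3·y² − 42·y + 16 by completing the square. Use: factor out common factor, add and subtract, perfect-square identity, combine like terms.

3·y² − 42·y + 16
= 3(y² − 14·y) + 16    [factor out 3 from the y-terms]
= 3(y² − 14·y + 49 − 49) + 16    [add and subtract 49 inside the bracket]
= 3(y − 7)² − 147 + 16    [perfect-square identity]
= 3(y − 7)² − 131    [combine constants]

3(y − 7)² − 131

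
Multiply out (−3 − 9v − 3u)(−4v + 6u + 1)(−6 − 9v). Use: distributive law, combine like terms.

(−3 − 9v − 3u)(−4v + 6u + 1)(−6 − 9v)
= (12v − 18u − 3 + 36v^2 − 54uv − 9v + 12uv − 18u^2 − 3u)(−6 − 9v)    [distributive law]
= (3v − 21u − 3 + 36v^2 − 42uv − 18u^2)(−6 − 9v)    [combine like terms]
= −18v − 27v^2 + 126u + 189uv + 18 + 27v − 216v^2 − 324v^3 + 252uv + 378uv^2 + 108u^2 + 162u^2v    [distributive law]
= 9v − 243v^2 + 126u + 441uv + 18 − 324v^3 + 378uv^2 + 108u^2 + 162u^2v    [combine like terms]

9v − 243v^2 + 126u + 441uv + 18 − 324v^3 + 378uv^2 + 108u^2 + 162u^2v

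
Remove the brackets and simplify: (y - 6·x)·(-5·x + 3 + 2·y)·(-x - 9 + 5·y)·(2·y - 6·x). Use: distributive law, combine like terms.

856·x^2·y^2 - 1062·x^3·y + 138·x·y^2 - 864·x^2·y - 234·x·y^3 - 54·y^2 + 486·x·y - 6·y^3 + 20·y^4 + 180·x^4 + 1512·x^3 - 972·x^2

(y - 6·x)·(-5·x + 3 + 2·y)·(-x - 9 + 5·y)·(2·y - 6·x)
= (-5·x·y + 3·y + 2·y^2 + 30·x^2 - 18·x - 12·x·y)·(-x - 9 + 5·y)·(2·y - 6·x)    [distributive law]
= (-17·x·y + 3·y + 2·y^2 + 30·x^2 - 18·x)·(-x - 9 + 5·y)·(2·y - 6·x)    [combine like terms]
= (17·x^2·y + 153·x·y - 85·x·y^2 - 3·x·y - 27·y + 15·y^2 - 2·x·y^2 - 18·y^2 + 10·y^3 - 30·x^3 - 270·x^2 + 150·x^2·y + 18·x^2 + 162·x - 90·x·y)·(2·y - 6·x)    [distributive law]
= (167·x^2·y + 60·x·y - 87·x·y^2 - 27·y - 3·y^2 + 10·y^3 - 30·x^3 - 252·x^2 + 162·x)·(2·y - 6·x)    [combine like terms]
= 334·x^2·y^2 - 1002·x^3·y + 120·x·y^2 - 360·x^2·y - 174·x·y^3 + 522·x^2·y^2 - 54·y^2 + 162·x·y - 6·y^3 + 18·x·y^2 + 20·y^4 - 60·x·y^3 - 60·x^3·y + 180·x^4 - 504·x^2·y + 1512·x^3 + 324·x·y - 972·x^2    [distributive law]
= 856·x^2·y^2 - 1062·x^3·y + 138·x·y^2 - 864·x^2·y - 234·x·y^3 - 54·y^2 + 486·x·y - 6·y^3 + 20·y^4 + 180·x^4 + 1512·x^3 - 972·x^2    [combine like terms]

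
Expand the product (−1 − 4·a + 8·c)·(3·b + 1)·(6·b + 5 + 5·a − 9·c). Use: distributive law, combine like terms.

−18·b^2 − 21·b − 99·a·b + 195·b·c − 5 − 25·a + 49·c − 72·a·b^2 − 60·a^2·b + 228·a·b·c − 20·a^2 + 76·a·c + 144·b^2·c − 216·b·c^2 − 72·c^2

(−1 − 4·a + 8·c)·(3·b + 1)·(6·b + 5 + 5·a − 9·c)
= (−3·b − 1 − 12·a·b − 4·a + 24·b·c + 8·c)·(6·b + 5 + 5·a − 9·c)    [distributive law]
= −18·b^2 − 15·b − 15·a·b + 27·b·c − 6·b − 5 − 5·a + 9·c − 72·a·b^2 − 60·a·b − 60·a^2·b + 108·a·b·c − 24·a·b − 20·a − 20·a^2 + 36·a·c + 144·b^2·c + 120·b·c + 120·a·b·c − 216·b·c^2 + 48·b·c + 40·c + 40·a·c − 72·c^2    [distributive law]
= −18·b^2 − 21·b − 99·a·b + 195·b·c − 5 − 25·a + 49·c − 72·a·b^2 − 60·a^2·b + 228·a·b·c − 20·a^2 + 76·a·c + 144·b^2·c − 216·b·c^2 − 72·c^2    [combine like terms]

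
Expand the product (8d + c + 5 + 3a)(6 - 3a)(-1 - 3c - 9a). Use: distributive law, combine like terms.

(8d + c + 5 + 3a)(6 - 3a)(-1 - 3c - 9a)
= (48d - 24ad + 6c - 3ac + 30 - 15a + 18a - 9a^2)(-1 - 3c - 9a)    [distributive law]
= (48d - 24ad + 6c - 3ac + 30 + 3a - 9a^2)(-1 - 3c - 9a)    [combine like terms]
= -48d - 144cd - 432ad + 24ad + 72acd + 216a^2d - 6c - 18c^2 - 54ac + 3ac + 9ac^2 + 27a^2c - 30 - 90c - 270a - 3a - 9ac - 27a^2 + 9a^2 + 27a^2c + 81a^3    [distributive law]
= -48d - 144cd - 408ad + 72acd + 216a^2d - 96c - 18c^2 - 60ac + 9ac^2 + 54a^2c - 30 - 273a - 18a^2 + 81a^3    [combine like terms]

-48d - 144cd - 408ad + 72acd + 216a^2d - 96c - 18c^2 - 60ac + 9ac^2 + 54a^2c - 30 - 273a - 18a^2 + 81a^3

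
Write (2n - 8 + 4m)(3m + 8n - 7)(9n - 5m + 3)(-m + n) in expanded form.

(2n - 8 + 4m)(3m + 8n - 7)(9n - 5m + 3)(-m + n)
= (6mn + 16n² - 14n - 24m - 64n + 56 + 12m² + 32mn - 28m)(9n - 5m + 3)(-m + n)    [distributive law]
= (38mn + 16n² - 78n - 52m + 56 + 12m²)(9n - 5m + 3)(-m + n)    [combine like terms]
= (342mn² - 190m²n + 114mn + 144n³ - 80mn² + 48n² - 702n² + 390mn - 234n - 468mn + 260m² - 156m + 504n - 280m + 168 + 108m²n - 60m³ + 36m²)(-m + n)    [distributive law]
= (262mn² - 82m²n + 36mn + 144n³ - 654n² + 270n + 296m² - 436m + 168 - 60m³)(-m + n)    [combine like terms]
= -262m²n² + 262mn³ + 82m³n - 82m²n² - 36m²n + 36mn² - 144mn³ + 144n⁴ + 654mn² - 654n³ - 270mn + 270n² - 296m³ + 296m²n + 436m² - 436mn - 168m + 168n + 60m⁴ - 60m³n    [distributive law]
= -344m²n² + 118mn³ + 22m³n + 260m²n + 690mn² + 144n⁴ - 654n³ - 706mn + 270n² - 296m³ + 436m² - 168m + 168n + 60m⁴    [combine like terms]

-344m²n² + 118mn³ + 22m³n + 260m²n + 690mn² + 144n⁴ - 654n³ - 706mn + 270n² - 296m³ + 436m² - 168m + 168n + 60m⁴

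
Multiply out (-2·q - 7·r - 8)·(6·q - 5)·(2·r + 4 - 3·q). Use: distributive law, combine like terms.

102·q^2·r + 66·q^2 + 36·q^3 - 349·q·r - 272·q - 84·q·r^2 + 70·r^2 + 220·r + 160

(-2·q - 7·r - 8)·(6·q - 5)·(2·r + 4 - 3·q)
= (-12·q^2 + 10·q - 42·q·r + 35·r - 48·q + 40)·(2·r + 4 - 3·q)    [distributive law]
= (-12·q^2 - 38·q - 42·q·r + 35·r + 40)·(2·r + 4 - 3·q)    [combine like terms]
= -24·q^2·r - 48·q^2 + 36·q^3 - 76·q·r - 152·q + 114·q^2 - 84·q·r^2 - 168·q·r + 126·q^2·r + 70·r^2 + 140·r - 105·q·r + 80·r + 160 - 120·q    [distributive law]
= 102·q^2·r + 66·q^2 + 36·q^3 - 349·q·r - 272·q - 84·q·r^2 + 70·r^2 + 220·r + 160    [combine like terms]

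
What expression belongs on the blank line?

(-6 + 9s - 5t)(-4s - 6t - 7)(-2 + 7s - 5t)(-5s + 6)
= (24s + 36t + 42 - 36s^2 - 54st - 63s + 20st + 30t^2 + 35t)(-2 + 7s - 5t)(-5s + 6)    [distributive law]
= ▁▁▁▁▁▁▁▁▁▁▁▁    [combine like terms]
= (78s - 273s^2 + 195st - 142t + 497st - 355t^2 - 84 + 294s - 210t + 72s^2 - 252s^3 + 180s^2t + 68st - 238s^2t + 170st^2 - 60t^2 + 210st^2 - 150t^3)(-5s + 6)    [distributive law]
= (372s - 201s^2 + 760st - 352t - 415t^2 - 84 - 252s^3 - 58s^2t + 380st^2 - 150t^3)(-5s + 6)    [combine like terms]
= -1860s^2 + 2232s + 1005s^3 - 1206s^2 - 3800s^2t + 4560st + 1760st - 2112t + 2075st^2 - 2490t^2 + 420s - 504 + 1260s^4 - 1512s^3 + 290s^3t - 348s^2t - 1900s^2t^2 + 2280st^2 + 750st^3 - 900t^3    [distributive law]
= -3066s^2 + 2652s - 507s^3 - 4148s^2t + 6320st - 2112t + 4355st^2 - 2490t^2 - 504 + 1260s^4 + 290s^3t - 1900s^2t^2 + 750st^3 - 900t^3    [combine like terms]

Applying combine like terms to the line above:

(-39s + 71t + 42 - 36s^2 - 34st + 30t^2)(-2 + 7s - 5t)(-5s + 6)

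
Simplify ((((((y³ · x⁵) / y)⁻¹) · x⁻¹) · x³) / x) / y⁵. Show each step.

x⁻⁴y⁻⁷

((((((y³ · x⁵) / y)⁻¹) · x⁻¹) · x³) / x) / y⁵
= ((((((y³ · x⁵)⁻¹) / (y⁻¹)) · x⁻¹) · x³) / x) / y⁵    [power of a quotient]
= (((((((y³)⁻¹) · ((x⁵)⁻¹)) / (y⁻¹)) · x⁻¹) · x³) / x) / y⁵    [power of a product]
= (((((y⁻³ · ((x⁵)⁻¹)) / (y⁻¹)) · x⁻¹) · x³) / x) / y⁵    [power of a power]
= (((((y⁻³ · x⁻⁵) / (y⁻¹)) · x⁻¹) · x³) / x) / y⁵    [power of a power]
= x⁻⁴y⁻⁷    [quotient of powers; product of powers]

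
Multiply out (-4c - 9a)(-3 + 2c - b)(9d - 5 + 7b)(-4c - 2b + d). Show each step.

-392c^2d - 152bcd + 108cd^2 + 240c^2 + 120bc - 60cd - 336bc^2 - 128b^2c + 288c^3d - 56bc^2d - 72c^2d^2 - 160c^3 + 224bc^3 - 44b^2cd + 36bcd^2 - 56b^3c - 882acd - 342abd + 243ad^2 + 540ac + 270ab - 135ad - 756abc - 288ab^2 + 648ac^2d - 126abcd - 162acd^2 - 360ac^2 + 504abc^2 - 99ab^2d + 81abd^2 - 126ab^3

(-4c - 9a)(-3 + 2c - b)(9d - 5 + 7b)(-4c - 2b + d)
= (12c - 8c^2 + 4bc + 27a - 18ac + 9ab)(9d - 5 + 7b)(-4c - 2b + d)    [distributive law]
= (108cd - 60c + 84bc - 72c^2d + 40c^2 - 56bc^2 + 36bcd - 20bc + 28b^2c + 243ad - 135a + 189ab - 162acd + 90ac - 126abc + 81abd - 45ab + 63ab^2)(-4c - 2b + d)    [distributive law]
= (108cd - 60c + 64bc - 72c^2d + 40c^2 - 56bc^2 + 36bcd + 28b^2c + 243ad - 135a + 144ab - 162acd + 90ac - 126abc + 81abd + 63ab^2)(-4c - 2b + d)    [combine like terms]
= -432c^2d - 216bcd + 108cd^2 + 240c^2 + 120bc - 60cd - 256bc^2 - 128b^2c + 64bcd + 288c^3d + 144bc^2d - 72c^2d^2 - 160c^3 - 80bc^2 + 40c^2d + 224bc^3 + 112b^2c^2 - 56bc^2d - 144bc^2d - 72b^2cd + 36bcd^2 - 112b^2c^2 - 56b^3c + 28b^2cd - 972acd - 486abd + 243ad^2 + 540ac + 270ab - 135ad - 576abc - 288ab^2 + 144abd + 648ac^2d + 324abcd - 162acd^2 - 360ac^2 - 180abc + 90acd + 504abc^2 + 252ab^2c - 126abcd - 324abcd - 162ab^2d + 81abd^2 - 252ab^2c - 126ab^3 + 63ab^2d    [distributive law]
= -392c^2d - 152bcd + 108cd^2 + 240c^2 + 120bc - 60cd - 336bc^2 - 128b^2c + 288c^3d - 56bc^2d - 72c^2d^2 - 160c^3 + 224bc^3 - 44b^2cd + 36bcd^2 - 56b^3c - 882acd - 342abd + 243ad^2 + 540ac + 270ab - 135ad - 756abc - 288ab^2 + 648ac^2d - 126abcd - 162acd^2 - 360ac^2 + 504abc^2 - 99ab^2d + 81abd^2 - 126ab^3    [combine like terms]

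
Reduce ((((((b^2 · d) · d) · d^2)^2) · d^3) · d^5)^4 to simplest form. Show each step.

((((((b^2 · d) · d) · d^2)^2) · d^3) · d^5)^4
= ((((((b^2 · d) · d) · d^2)^2) · d^3)^4) · ((d^5)^4)    [power of a product]
= ((((((b^2 · d) · d) · d^2)^2)^4) · ((d^3)^4)) · ((d^5)^4)    [power of a product]
= (((((b^2 · d) · d) · d^2)^8) · ((d^3)^4)) · ((d^5)^4)    [power of a power]
= (((((b^2 · d) · d)^8) · ((d^2)^8)) · ((d^3)^4)) · ((d^5)^4)    [power of a product]
= (((((b^2 · d)^8) · (d^8)) · ((d^2)^8)) · ((d^3)^4)) · ((d^5)^4)    [power of a product]
= ((((((b^2)^8) · (d^8)) · (d^8)) · ((d^2)^8)) · ((d^3)^4)) · ((d^5)^4)    [power of a product]
= ((((b^16 · (d^8)) · (d^8)) · ((d^2)^8)) · ((d^3)^4)) · ((d^5)^4)    [power of a power]
= ((((b^16 · d^8) · d^8) · d^16) · ((d^3)^4)) · ((d^5)^4)    [power of a power]
= ((((b^16 · d^8) · d^8) · d^16) · d^12) · ((d^5)^4)    [power of a power]
= ((((b^16 · d^8) · d^8) · d^16) · d^12) · d^20    [power of a power]
= b^16d^64    [product of powers]

b^16d^64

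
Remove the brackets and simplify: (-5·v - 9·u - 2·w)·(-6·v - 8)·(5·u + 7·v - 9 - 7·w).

(-5·v - 9·u - 2·w)·(-6·v - 8)·(5·u + 7·v - 9 - 7·w)
= (30·v^2 + 40·v + 54·u·v + 72·u + 12·v·w + 16·w)·(5·u + 7·v - 9 - 7·w)    [distributive law]
= 150·u·v^2 + 210·v^3 - 270·v^2 - 210·v^2·w + 200·u·v + 280·v^2 - 360·v - 280·v·w + 270·u^2·v + 378·u·v^2 - 486·u·v - 378·u·v·w + 360·u^2 + 504·u·v - 648·u - 504·u·w + 60·u·v·w + 84·v^2·w - 108·v·w - 84·v·w^2 + 80·u·w + 112·v·w - 144·w - 112·w^2    [distributive law]
= 528·u·v^2 + 210·v^3 + 10·v^2 - 126·v^2·w + 218·u·v - 360·v - 276·v·w + 270·u^2·v - 318·u·v·w + 360·u^2 - 648·u - 424·u·w - 84·v·w^2 - 144·w - 112·w^2    [combine like terms]

528·u·v^2 + 210·v^3 + 10·v^2 - 126·v^2·w + 218·u·v - 360·v - 276·v·w + 270·u^2·v - 318·u·v·w + 360·u^2 - 648·u - 424·u·w - 84·v·w^2 - 144·w - 112·w^2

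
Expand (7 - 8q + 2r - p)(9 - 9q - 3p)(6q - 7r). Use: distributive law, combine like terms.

(7 - 8q + 2r - p)(9 - 9q - 3p)(6q - 7r)
= (63 - 63q - 21p - 72q + 72q^2 + 24pq + 18r - 18qr - 6pr - 9p + 9pq + 3p^2)(6q - 7r)    [distributive law]
= (63 - 135q - 30p + 72q^2 + 33pq + 18r - 18qr - 6pr + 3p^2)(6q - 7r)    [combine like terms]
= 378q - 441r - 810q^2 + 945qr - 180pq + 210pr + 432q^3 - 504q^2r + 198pq^2 - 231pqr + 108qr - 126r^2 - 108q^2r + 126qr^2 - 36pqr + 42pr^2 + 18p^2q - 21p^2r    [distributive law]
= 378q - 441r - 810q^2 + 1053qr - 180pq + 210pr + 432q^3 - 612q^2r + 198pq^2 - 267pqr - 126r^2 + 126qr^2 + 42pr^2 + 18p^2q - 21p^2r    [combine like terms]

378q - 441r - 810q^2 + 1053qr - 180pq + 210pr + 432q^3 - 612q^2r + 198pq^2 - 267pqr - 126r^2 + 126qr^2 + 42pr^2 + 18p^2q - 21p^2r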